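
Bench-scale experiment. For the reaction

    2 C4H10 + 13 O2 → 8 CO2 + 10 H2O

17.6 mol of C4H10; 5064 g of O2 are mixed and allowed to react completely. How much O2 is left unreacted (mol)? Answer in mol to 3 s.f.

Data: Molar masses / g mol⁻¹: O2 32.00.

n(C4H10) = 17.60 mol
n(O2) = 5064 / 32.00 = 158.3 mol
n/ν for C4H10 = 17.60/2 = 8.800
n/ν for O2 = 158.3/13 = 12.18
Smallest n/ν is C4H10 → limiting reagent.
O2 consumed = (13/2) × 17.60 = 114.4 mol
O2 remaining = 158.3 − 114.4 = 43.90 mol

43.9 mol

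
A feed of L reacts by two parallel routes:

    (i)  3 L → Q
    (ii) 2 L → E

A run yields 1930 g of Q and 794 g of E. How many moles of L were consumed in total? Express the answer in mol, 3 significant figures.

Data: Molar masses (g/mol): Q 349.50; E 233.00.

23.4 mol

n(Q) = 1930 / 349.50 = 5.522 mol
n(E) = 794 / 233.00 = 3.408 mol
n(L) via (i) = (3/1)×5.522 = 16.57 mol
n(L) via (ii) = (2/1)×3.408 = 6.816 mol
total n(L) = 16.57 + 6.816 = 23.39 mol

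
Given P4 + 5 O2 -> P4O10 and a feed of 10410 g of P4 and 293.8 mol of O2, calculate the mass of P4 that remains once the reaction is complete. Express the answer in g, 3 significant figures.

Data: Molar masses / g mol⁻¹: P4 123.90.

n(P4) = 10410 / 123.90 = 84.02 mol
n(O2) = 293.8 mol
n/ν → P4: 84.02, O2: 58.76; O2 is limiting.
P4 consumed = (1/5) × 293.8 = 58.76 mol
P4 remaining = 84.02 − 58.76 = 25.26 mol
mass = 25.26 × 123.90 = 3130 g

3130 g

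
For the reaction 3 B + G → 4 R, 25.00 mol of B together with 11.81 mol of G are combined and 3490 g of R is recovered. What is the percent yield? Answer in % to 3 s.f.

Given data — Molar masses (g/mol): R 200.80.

n(B) = 25.00 mol
n(G) = 11.81 mol
n/ν for B = 25.00/3 = 8.333
n/ν for G = 11.81/1 = 11.81
Smallest n/ν is B → limiting reagent.
theoretical n(R) = (4/3) × 25.00 = 33.33 mol → 6693 g
% yield = 3490 / 6693 × 100 = 52.14 %

52.1 %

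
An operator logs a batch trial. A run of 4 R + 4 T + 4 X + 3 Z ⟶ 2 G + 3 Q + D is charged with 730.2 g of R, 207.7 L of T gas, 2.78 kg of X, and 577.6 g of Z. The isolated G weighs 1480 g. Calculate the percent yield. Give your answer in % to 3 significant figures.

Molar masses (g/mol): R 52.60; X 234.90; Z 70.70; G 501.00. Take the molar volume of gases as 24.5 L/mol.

n(R) = 730.2 / 52.60 = 13.88 mol
n(T) = 207.7 / 24.5 = 8.478 mol
n(X) = 2.780×1000 / 234.90 = 11.83 mol
n(Z) = 577.6 / 70.70 = 8.170 mol
n/ν → R: 3.470, T: 2.120, X: 2.958, Z: 2.723; T is limiting.
theoretical n(G) = (2/4) × 8.478 = 4.239 mol → 2124 g
% yield = 1480 / 2124 × 100 = 69.68 %

69.7 %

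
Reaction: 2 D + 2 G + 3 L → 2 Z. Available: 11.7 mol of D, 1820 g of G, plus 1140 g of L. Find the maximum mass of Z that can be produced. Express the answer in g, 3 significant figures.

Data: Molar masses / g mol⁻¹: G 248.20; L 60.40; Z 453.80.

n(D) = 11.70 mol
n(G) = 1820 / 248.20 = 7.333 mol
n(L) = 1140 / 60.40 = 18.87 mol
n/ν → D: 5.850, G: 3.667, L: 6.290; G is limiting.
n(Z) = (2/2) × 7.333 = 7.333 mol
mass = 7.333 × 453.80 = 3328 g

3330 g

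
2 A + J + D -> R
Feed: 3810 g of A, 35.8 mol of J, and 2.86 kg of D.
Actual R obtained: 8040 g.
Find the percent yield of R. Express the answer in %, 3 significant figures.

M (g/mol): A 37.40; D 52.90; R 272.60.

n(A) = 3810 / 37.40 = 101.9 mol
n(J) = 35.80 mol
n(D) = 2.860×1000 / 52.90 = 54.06 mol
n/ν → A: 50.95, J: 35.80, D: 54.06; J is limiting.
theoretical n(R) = (1/1) × 35.80 = 35.80 mol → 9759 g
% yield = 8040 / 9759 × 100 = 82.39 %

82.4 %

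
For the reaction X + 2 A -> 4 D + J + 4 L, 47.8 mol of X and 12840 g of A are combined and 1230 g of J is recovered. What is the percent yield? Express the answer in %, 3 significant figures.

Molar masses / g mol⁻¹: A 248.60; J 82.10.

n(X) = 47.80 mol
n(A) = 12840 / 248.60 = 51.65 mol
n/ν for X = 47.80/1 = 47.80
n/ν for A = 51.65/2 = 25.83
Smallest n/ν is A → limiting reagent.
theoretical n(J) = (1/2) × 51.65 = 25.83 mol → 2121 g
% yield = 1230 / 2121 × 100 = 57.99 %

58.0 %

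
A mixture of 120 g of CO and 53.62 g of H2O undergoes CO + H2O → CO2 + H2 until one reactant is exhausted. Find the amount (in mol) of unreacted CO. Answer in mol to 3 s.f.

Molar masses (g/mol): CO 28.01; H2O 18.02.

1.31 mol

n(CO) = 120.0 / 28.01 = 4.284 mol
n(H2O) = 53.62 / 18.02 = 2.976 mol
n/ν → CO: 4.284, H2O: 2.976; H2O is limiting.
CO consumed = (1/1) × 2.976 = 2.976 mol
CO remaining = 4.284 − 2.976 = 1.308 mol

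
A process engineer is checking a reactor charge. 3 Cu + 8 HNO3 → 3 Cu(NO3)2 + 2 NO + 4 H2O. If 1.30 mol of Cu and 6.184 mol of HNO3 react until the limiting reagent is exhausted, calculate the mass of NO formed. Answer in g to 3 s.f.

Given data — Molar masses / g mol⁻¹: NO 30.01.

n(Cu) = 1.300 mol
n(HNO3) = 6.184 mol
n/ν for Cu = 1.300/3 = 0.4333
n/ν for HNO3 = 6.184/8 = 0.7730
Smallest n/ν is Cu → limiting reagent.
n(NO) = (2/3) × 1.300 = 0.8667 mol
mass = 0.8667 × 30.01 = 26.01 g

26.0 g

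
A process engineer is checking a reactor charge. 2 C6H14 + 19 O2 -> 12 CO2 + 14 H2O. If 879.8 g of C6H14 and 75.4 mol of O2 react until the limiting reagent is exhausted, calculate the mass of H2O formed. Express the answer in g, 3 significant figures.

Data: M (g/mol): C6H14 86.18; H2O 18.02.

n(C6H14) = 879.8 / 86.18 = 10.21 mol
n(O2) = 75.40 mol
n/ν → C6H14: 5.105, O2: 3.968; O2 is limiting.
n(H2O) = (14/19) × 75.40 = 55.56 mol
mass = 55.56 × 18.02 = 1001 g

1000 g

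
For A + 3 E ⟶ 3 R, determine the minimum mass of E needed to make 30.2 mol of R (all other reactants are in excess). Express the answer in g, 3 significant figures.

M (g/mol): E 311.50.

n(R) = 30.20 mol
n(E) = (3/3) × 30.20 = 30.20 mol
mass = 30.20 × 311.50 = 9407 g

9410 g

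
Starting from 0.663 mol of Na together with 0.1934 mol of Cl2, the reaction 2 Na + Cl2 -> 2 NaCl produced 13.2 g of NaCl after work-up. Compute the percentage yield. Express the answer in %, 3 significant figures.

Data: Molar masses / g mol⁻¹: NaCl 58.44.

58.4 %

n(Na) = 0.6630 mol
n(Cl2) = 0.1934 mol
n/ν → Na: 0.3315, Cl2: 0.1934; Cl2 is limiting.
theoretical n(NaCl) = (2/1) × 0.1934 = 0.3868 mol → 22.60 g
% yield = 13.2 / 22.60 × 100 = 58.41 %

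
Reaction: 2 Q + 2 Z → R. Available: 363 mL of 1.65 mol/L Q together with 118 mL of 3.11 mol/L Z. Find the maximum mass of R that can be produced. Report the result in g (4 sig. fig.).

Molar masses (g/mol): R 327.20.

60.04 g

n(Q) = 1.65 × 363.0/1000 = 0.5990 mol
n(Z) = 3.11 × 118.0/1000 = 0.3670 mol
n/ν → Q: 0.2995, Z: 0.1835; Z is limiting.
n(R) = (1/2) × 0.3670 = 0.1835 mol
mass = 0.1835 × 327.20 = 60.04 g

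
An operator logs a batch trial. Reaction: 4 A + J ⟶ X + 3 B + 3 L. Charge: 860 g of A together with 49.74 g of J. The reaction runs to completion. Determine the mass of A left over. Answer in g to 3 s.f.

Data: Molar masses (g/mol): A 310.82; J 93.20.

n(A) = 860.0 / 310.82 = 2.767 mol
n(J) = 49.74 / 93.20 = 0.5337 mol
n/ν → A: 0.6918, J: 0.5337; J is limiting.
A consumed = (4/1) × 0.5337 = 2.135 mol
A remaining = 2.767 − 2.135 = 0.6320 mol
mass = 0.6320 × 310.82 = 196.4 g

196 g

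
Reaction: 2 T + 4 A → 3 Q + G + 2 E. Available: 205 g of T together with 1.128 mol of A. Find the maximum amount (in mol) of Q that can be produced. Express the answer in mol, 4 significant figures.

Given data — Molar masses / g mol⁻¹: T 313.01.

0.8460 mol

n(T) = 205.0 / 313.01 = 0.6549 mol
n(A) = 1.128 mol
n/ν for T = 0.6549/2 = 0.3275
n/ν for A = 1.128/4 = 0.2820
Smallest n/ν is A → limiting reagent.
n(Q) = (3/4) × 1.128 = 0.8460 mol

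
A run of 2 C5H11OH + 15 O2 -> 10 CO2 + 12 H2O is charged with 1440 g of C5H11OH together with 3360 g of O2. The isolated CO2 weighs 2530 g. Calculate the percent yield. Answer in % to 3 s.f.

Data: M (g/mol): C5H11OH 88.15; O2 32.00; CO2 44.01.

n(C5H11OH) = 1440 / 88.15 = 16.34 mol
n(O2) = 3360 / 32.00 = 105.0 mol
n/ν for C5H11OH = 16.34/2 = 8.170
n/ν for O2 = 105.0/15 = 7.000
Smallest n/ν is O2 → limiting reagent.
theoretical n(CO2) = (10/15) × 105.0 = 70.00 mol → 3081 g
% yield = 2530 / 3081 × 100 = 82.12 %

82.1 %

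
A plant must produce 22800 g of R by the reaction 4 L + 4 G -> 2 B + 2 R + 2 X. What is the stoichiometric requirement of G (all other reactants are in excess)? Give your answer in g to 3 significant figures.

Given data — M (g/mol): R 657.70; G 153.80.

10700 g

n(R) = 22800 / 657.70 = 34.67 mol
n(G) = (4/2) × 34.67 = 69.34 mol
mass = 69.34 × 153.80 = 10660 g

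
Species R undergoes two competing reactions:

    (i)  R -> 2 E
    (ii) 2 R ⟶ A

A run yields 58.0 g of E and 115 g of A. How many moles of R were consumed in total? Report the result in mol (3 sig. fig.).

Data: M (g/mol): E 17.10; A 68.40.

n(E) = 58.0 / 17.10 = 3.392 mol
n(A) = 115 / 68.40 = 1.681 mol
n(R) via (i) = (1/2)×3.392 = 1.696 mol
n(R) via (ii) = (2/1)×1.681 = 3.362 mol
total n(R) = 1.696 + 3.362 = 5.058 mol

5.06 mol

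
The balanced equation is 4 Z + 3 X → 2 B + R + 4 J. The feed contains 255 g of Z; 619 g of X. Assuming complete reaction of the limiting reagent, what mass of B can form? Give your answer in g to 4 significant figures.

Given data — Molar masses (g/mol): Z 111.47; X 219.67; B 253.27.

n(Z) = 255.0 / 111.47 = 2.288 mol
n(X) = 619.0 / 219.67 = 2.818 mol
n/ν for Z = 2.288/4 = 0.5720
n/ν for X = 2.818/3 = 0.9393
Smallest n/ν is Z → limiting reagent.
n(B) = (2/4) × 2.288 = 1.144 mol
mass = 1.144 × 253.27 = 289.7 g

289.7 g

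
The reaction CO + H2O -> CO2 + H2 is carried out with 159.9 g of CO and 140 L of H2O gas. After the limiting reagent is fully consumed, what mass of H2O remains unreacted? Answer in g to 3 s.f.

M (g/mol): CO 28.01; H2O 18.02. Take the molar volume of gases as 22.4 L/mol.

9.75 g

n(CO) = 159.9 / 28.01 = 5.709 mol
n(H2O) = 140.0 / 22.4 = 6.250 mol
n/ν for CO = 5.709/1 = 5.709
n/ν for H2O = 6.250/1 = 6.250
Smallest n/ν is CO → limiting reagent.
H2O consumed = (1/1) × 5.709 = 5.709 mol
H2O remaining = 6.250 − 5.709 = 0.5410 mol
mass = 0.5410 × 18.02 = 9.749 g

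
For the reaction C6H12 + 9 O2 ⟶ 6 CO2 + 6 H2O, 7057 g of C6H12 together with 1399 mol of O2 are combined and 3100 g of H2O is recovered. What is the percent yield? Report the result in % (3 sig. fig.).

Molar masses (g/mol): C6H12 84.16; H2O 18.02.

n(C6H12) = 7057 / 84.16 = 83.85 mol
n(O2) = 1399 mol
n/ν for C6H12 = 83.85/1 = 83.85
n/ν for O2 = 1399/9 = 155.4
Smallest n/ν is C6H12 → limiting reagent.
theoretical n(H2O) = (6/1) × 83.85 = 503.1 mol → 9066 g
% yield = 3100 / 9066 × 100 = 34.19 %

34.2 %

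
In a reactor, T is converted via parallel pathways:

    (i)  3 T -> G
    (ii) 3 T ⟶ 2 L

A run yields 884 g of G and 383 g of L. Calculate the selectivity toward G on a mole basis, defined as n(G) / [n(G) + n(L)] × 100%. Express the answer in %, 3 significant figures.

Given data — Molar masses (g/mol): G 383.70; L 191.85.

53.6 %

n(G) = 884 / 383.70 = 2.304 mol
n(L) = 383 / 191.85 = 1.996 mol
selectivity = 2.304/(2.304+1.996) × 100 = 53.58 %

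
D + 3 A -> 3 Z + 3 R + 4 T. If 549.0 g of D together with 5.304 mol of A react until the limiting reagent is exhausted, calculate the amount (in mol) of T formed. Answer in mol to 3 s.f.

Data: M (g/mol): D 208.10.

7.07 mol

n(D) = 549.0 / 208.10 = 2.638 mol
n(A) = 5.304 mol
n/ν → D: 2.638, A: 1.768; A is limiting.
n(T) = (4/3) × 5.304 = 7.072 mol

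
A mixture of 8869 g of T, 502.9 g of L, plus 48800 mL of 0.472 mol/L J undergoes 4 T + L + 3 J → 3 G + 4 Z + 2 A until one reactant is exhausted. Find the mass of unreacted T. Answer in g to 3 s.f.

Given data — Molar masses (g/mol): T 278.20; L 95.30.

3000 g

n(T) = 8869 / 278.20 = 31.88 mol
n(L) = 502.9 / 95.30 = 5.277 mol
n(J) = 0.472 × 48800/1000 = 23.03 mol
n/ν for T = 31.88/4 = 7.970
n/ν for L = 5.277/1 = 5.277
n/ν for J = 23.03/3 = 7.677
Smallest n/ν is L → limiting reagent.
T consumed = (4/1) × 5.277 = 21.11 mol
T remaining = 31.88 − 21.11 = 10.77 mol
mass = 10.77 × 278.20 = 2996 g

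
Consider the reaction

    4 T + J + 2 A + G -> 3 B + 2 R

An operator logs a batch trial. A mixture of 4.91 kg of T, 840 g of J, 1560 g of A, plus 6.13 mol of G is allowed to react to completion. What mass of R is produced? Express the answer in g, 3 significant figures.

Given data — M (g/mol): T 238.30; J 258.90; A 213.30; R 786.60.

n(T) = 4.910×1000 / 238.30 = 20.60 mol
n(J) = 840.0 / 258.90 = 3.244 mol
n(A) = 1560 / 213.30 = 7.314 mol
n(G) = 6.130 mol
n/ν for T = 20.60/4 = 5.150
n/ν for J = 3.244/1 = 3.244
n/ν for A = 7.314/2 = 3.657
n/ν for G = 6.130/1 = 6.130
Smallest n/ν is J → limiting reagent.
n(R) = (2/1) × 3.244 = 6.488 mol
mass = 6.488 × 786.60 = 5103 g

5100 g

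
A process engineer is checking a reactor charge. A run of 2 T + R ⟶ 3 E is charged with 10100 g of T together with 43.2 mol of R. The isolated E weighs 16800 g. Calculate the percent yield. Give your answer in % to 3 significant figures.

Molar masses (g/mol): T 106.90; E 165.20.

78.5 %

n(T) = 10100 / 106.90 = 94.48 mol
n(R) = 43.20 mol
n/ν → T: 47.24, R: 43.20; R is limiting.
theoretical n(E) = (3/1) × 43.20 = 129.6 mol → 21410 g
% yield = 16800 / 21410 × 100 = 78.47 %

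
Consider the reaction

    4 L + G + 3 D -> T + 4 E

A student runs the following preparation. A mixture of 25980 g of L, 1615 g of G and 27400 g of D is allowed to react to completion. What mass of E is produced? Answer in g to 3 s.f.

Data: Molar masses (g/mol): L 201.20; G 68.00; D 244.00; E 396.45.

37700 g

n(L) = 25980 / 201.20 = 129.1 mol
n(G) = 1615 / 68.00 = 23.75 mol
n(D) = 27400 / 244.00 = 112.3 mol
n/ν for L = 129.1/4 = 32.28
n/ν for G = 23.75/1 = 23.75
n/ν for D = 112.3/3 = 37.43
Smallest n/ν is G → limiting reagent.
n(E) = (4/1) × 23.75 = 95.00 mol
mass = 95.00 × 396.45 = 37660 g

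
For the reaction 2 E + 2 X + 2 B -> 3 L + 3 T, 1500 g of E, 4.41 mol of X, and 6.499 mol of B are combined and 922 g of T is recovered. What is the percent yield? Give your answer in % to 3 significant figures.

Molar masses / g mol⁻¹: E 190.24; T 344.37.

n(E) = 1500 / 190.24 = 7.885 mol
n(X) = 4.410 mol
n(B) = 6.499 mol
n/ν → E: 3.943, X: 2.205, B: 3.250; X is limiting.
theoretical n(T) = (3/2) × 4.410 = 6.615 mol → 2278 g
% yield = 922 / 2278 × 100 = 40.47 %

40.5 %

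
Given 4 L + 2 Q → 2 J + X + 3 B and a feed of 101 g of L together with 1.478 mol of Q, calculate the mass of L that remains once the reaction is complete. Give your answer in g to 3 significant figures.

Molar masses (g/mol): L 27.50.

19.7 g

n(L) = 101.0 / 27.50 = 3.673 mol
n(Q) = 1.478 mol
n/ν for L = 3.673/4 = 0.9183
n/ν for Q = 1.478/2 = 0.7390
Smallest n/ν is Q → limiting reagent.
L consumed = (4/2) × 1.478 = 2.956 mol
L remaining = 3.673 − 2.956 = 0.7170 mol
mass = 0.7170 × 27.50 = 19.72 g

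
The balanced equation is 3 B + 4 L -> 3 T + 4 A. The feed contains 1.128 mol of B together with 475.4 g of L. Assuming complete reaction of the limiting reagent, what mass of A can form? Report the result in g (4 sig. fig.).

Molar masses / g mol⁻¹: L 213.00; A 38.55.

n(B) = 1.128 mol
n(L) = 475.4 / 213.00 = 2.232 mol
n/ν for B = 1.128/3 = 0.3760
n/ν for L = 2.232/4 = 0.5580
Smallest n/ν is B → limiting reagent.
n(A) = (4/3) × 1.128 = 1.504 mol
mass = 1.504 × 38.55 = 57.98 g

57.98 g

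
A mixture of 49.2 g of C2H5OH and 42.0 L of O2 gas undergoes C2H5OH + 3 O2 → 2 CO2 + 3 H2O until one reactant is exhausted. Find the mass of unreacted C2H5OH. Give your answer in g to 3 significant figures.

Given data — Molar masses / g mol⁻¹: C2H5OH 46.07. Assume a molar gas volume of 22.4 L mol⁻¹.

20.4 g

n(C2H5OH) = 49.20 / 46.07 = 1.068 mol
n(O2) = 42.00 / 22.4 = 1.875 mol
n/ν → C2H5OH: 1.068, O2: 0.6250; O2 is limiting.
C2H5OH consumed = (1/3) × 1.875 = 0.6250 mol
C2H5OH remaining = 1.068 − 0.6250 = 0.4430 mol
mass = 0.4430 × 46.07 = 20.41 g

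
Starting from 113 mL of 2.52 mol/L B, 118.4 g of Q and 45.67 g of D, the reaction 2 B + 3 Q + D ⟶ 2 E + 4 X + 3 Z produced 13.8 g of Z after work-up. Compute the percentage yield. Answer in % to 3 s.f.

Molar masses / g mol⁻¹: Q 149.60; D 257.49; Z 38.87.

83.1 %

n(B) = 2.52 × 113.0/1000 = 0.2848 mol
n(Q) = 118.4 / 149.60 = 0.7914 mol
n(D) = 45.67 / 257.49 = 0.1774 mol
n/ν for B = 0.2848/2 = 0.1424
n/ν for Q = 0.7914/3 = 0.2638
n/ν for D = 0.1774/1 = 0.1774
Smallest n/ν is B → limiting reagent.
theoretical n(Z) = (3/2) × 0.2848 = 0.4272 mol → 16.61 g
% yield = 13.8 / 16.61 × 100 = 83.08 %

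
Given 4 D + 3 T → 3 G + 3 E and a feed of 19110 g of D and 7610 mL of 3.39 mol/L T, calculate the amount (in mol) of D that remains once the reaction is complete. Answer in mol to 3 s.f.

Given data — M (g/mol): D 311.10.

n(D) = 19110 / 311.10 = 61.43 mol
n(T) = 3.39 × 7610/1000 = 25.80 mol
n/ν for D = 61.43/4 = 15.36
n/ν for T = 25.80/3 = 8.600
Smallest n/ν is T → limiting reagent.
D consumed = (4/3) × 25.80 = 34.40 mol
D remaining = 61.43 − 34.40 = 27.03 mol

27.0 mol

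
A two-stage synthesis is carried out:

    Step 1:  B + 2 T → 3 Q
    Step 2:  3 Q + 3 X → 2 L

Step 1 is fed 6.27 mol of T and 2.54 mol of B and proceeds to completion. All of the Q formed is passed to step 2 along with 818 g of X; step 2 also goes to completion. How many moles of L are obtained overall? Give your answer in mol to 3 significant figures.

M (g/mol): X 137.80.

Step 1:
n(T) = 6.270 mol
n(B) = 2.540 mol
n/ν → T: 3.135, B: 2.540; B is limiting.
n(Q) produced = (3/1) × 2.540 = 7.620 mol
Step 2:
n(Q) available = 7.620 mol
n(X) = 818.0 / 137.80 = 5.936 mol
n/ν → Q: 2.540, X: 1.979; X is limiting.
n(L) = (2/3) × 5.936 = 3.957 mol

3.96 mol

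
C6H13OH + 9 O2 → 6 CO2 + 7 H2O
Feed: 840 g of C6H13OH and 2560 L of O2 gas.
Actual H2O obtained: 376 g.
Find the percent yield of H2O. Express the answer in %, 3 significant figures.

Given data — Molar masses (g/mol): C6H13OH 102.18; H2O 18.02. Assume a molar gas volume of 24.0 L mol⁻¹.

n(C6H13OH) = 840.0 / 102.18 = 8.221 mol
n(O2) = 2560 / 24.0 = 106.7 mol
n/ν → C6H13OH: 8.221, O2: 11.86; C6H13OH is limiting.
theoretical n(H2O) = (7/1) × 8.221 = 57.55 mol → 1037 g
% yield = 376 / 1037 × 100 = 36.26 %

36.3 %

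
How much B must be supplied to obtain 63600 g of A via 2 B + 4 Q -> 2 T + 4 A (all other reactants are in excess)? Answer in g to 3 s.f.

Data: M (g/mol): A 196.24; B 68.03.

n(A) = 63600 / 196.24 = 324.1 mol
n(B) = (2/4) × 324.1 = 162.1 mol
mass = 162.1 × 68.03 = 11030 g

11000 g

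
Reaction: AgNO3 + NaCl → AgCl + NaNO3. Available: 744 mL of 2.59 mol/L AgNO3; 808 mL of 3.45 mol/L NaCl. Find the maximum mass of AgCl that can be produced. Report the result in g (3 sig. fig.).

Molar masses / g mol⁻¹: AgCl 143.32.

n(AgNO3) = 2.59 × 744.0/1000 = 1.927 mol
n(NaCl) = 3.45 × 808.0/1000 = 2.788 mol
n/ν → AgNO3: 1.927, NaCl: 2.788; AgNO3 is limiting.
n(AgCl) = (1/1) × 1.927 = 1.927 mol
mass = 1.927 × 143.32 = 276.2 g

276 g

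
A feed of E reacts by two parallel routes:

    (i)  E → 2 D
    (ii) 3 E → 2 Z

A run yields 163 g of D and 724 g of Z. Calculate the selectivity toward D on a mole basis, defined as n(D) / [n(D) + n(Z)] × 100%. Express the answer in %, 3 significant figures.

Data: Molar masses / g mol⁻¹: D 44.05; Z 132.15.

n(D) = 163 / 44.05 = 3.700 mol
n(Z) = 724 / 132.15 = 5.479 mol
selectivity = 3.700/(3.700+5.479) × 100 = 40.31 %

40.3 %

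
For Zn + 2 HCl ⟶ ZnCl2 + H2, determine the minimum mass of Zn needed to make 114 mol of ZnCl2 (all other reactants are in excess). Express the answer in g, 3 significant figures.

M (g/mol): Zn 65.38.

n(ZnCl2) = 114.0 mol
n(Zn) = (1/1) × 114.0 = 114.0 mol
mass = 114.0 × 65.38 = 7453 g

7450 g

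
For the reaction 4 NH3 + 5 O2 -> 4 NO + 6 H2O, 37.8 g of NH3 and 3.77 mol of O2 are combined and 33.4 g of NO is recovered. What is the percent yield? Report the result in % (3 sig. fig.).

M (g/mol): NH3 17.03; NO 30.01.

50.1 %

n(NH3) = 37.80 / 17.03 = 2.220 mol
n(O2) = 3.770 mol
n/ν → NH3: 0.5550, O2: 0.7540; NH3 is limiting.
theoretical n(NO) = (4/4) × 2.220 = 2.220 mol → 66.62 g
% yield = 33.4 / 66.62 × 100 = 50.14 %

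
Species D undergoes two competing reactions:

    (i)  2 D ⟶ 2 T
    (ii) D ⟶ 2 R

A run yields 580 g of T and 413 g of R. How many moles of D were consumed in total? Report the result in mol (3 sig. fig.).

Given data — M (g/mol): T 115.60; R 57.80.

8.59 mol

n(T) = 580 / 115.60 = 5.017 mol
n(R) = 413 / 57.80 = 7.145 mol
n(D) via (i) = (2/2)×5.017 = 5.017 mol
n(D) via (ii) = (1/2)×7.145 = 3.573 mol
total n(D) = 5.017 + 3.573 = 8.590 mol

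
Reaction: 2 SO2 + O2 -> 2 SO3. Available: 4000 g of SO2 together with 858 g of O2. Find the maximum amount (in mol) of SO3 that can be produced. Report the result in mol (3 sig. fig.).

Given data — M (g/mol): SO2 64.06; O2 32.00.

53.6 mol

n(SO2) = 4000 / 64.06 = 62.44 mol
n(O2) = 858.0 / 32.00 = 26.81 mol
n/ν for SO2 = 62.44/2 = 31.22
n/ν for O2 = 26.81/1 = 26.81
Smallest n/ν is O2 → limiting reagent.
n(SO3) = (2/1) × 26.81 = 53.62 mol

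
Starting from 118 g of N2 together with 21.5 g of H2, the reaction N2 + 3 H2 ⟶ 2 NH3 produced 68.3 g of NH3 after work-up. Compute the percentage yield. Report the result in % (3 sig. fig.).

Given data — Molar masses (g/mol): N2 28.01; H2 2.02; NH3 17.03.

n(N2) = 118.0 / 28.01 = 4.213 mol
n(H2) = 21.50 / 2.02 = 10.64 mol
n/ν for N2 = 4.213/1 = 4.213
n/ν for H2 = 10.64/3 = 3.547
Smallest n/ν is H2 → limiting reagent.
theoretical n(NH3) = (2/3) × 10.64 = 7.093 mol → 120.8 g
% yield = 68.3 / 120.8 × 100 = 56.54 %

56.5 %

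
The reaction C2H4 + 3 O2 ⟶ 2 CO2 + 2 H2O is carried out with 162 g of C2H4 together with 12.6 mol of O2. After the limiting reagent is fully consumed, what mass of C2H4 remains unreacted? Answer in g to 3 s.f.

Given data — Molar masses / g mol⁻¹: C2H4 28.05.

44.2 g

n(C2H4) = 162.0 / 28.05 = 5.775 mol
n(O2) = 12.60 mol
n/ν for C2H4 = 5.775/1 = 5.775
n/ν for O2 = 12.60/3 = 4.200
Smallest n/ν is O2 → limiting reagent.
C2H4 consumed = (1/3) × 12.60 = 4.200 mol
C2H4 remaining = 5.775 − 4.200 = 1.575 mol
mass = 1.575 × 28.05 = 44.18 g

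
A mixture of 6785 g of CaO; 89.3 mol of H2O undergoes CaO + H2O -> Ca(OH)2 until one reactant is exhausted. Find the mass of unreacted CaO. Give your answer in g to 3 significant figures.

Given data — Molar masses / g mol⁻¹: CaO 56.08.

1780 g

n(CaO) = 6785 / 56.08 = 121.0 mol
n(H2O) = 89.30 mol
n/ν → CaO: 121.0, H2O: 89.30; H2O is limiting.
CaO consumed = (1/1) × 89.30 = 89.30 mol
CaO remaining = 121.0 − 89.30 = 31.70 mol
mass = 31.70 × 56.08 = 1778 g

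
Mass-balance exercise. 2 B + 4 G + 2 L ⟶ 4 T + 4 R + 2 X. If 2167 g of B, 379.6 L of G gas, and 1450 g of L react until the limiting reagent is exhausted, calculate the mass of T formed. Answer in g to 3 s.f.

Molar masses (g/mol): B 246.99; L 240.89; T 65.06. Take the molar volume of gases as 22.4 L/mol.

783 g

n(B) = 2167 / 246.99 = 8.774 mol
n(G) = 379.6 / 22.4 = 16.95 mol
n(L) = 1450 / 240.89 = 6.019 mol
n/ν for B = 8.774/2 = 4.387
n/ν for G = 16.95/4 = 4.238
n/ν for L = 6.019/2 = 3.010
Smallest n/ν is L → limiting reagent.
n(T) = (4/2) × 6.019 = 12.04 mol
mass = 12.04 × 65.06 = 783.3 g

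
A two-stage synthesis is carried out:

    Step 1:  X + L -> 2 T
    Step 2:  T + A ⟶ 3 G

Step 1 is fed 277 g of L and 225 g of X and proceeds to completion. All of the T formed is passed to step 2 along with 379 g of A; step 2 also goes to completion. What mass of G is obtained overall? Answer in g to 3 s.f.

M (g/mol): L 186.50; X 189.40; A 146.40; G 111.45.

794 g

Step 1:
n(L) = 277.0 / 186.50 = 1.485 mol
n(X) = 225.0 / 189.40 = 1.188 mol
n/ν for L = 1.485/1 = 1.485
n/ν for X = 1.188/1 = 1.188
Smallest n/ν is X → limiting reagent.
n(T) produced = (2/1) × 1.188 = 2.376 mol
Step 2:
n(T) available = 2.376 mol
n(A) = 379.0 / 146.40 = 2.589 mol
n/ν for T = 2.376/1 = 2.376
n/ν for A = 2.589/1 = 2.589
Smallest n/ν is T → limiting reagent.
n(G) = (3/1) × 2.376 = 7.128 mol
mass = 7.128 × 111.45 = 794.4 g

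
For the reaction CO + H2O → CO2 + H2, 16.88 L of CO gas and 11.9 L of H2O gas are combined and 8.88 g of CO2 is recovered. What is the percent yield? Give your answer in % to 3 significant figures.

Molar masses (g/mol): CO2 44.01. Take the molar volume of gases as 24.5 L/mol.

41.5 %

n(CO) = 16.88 / 24.5 = 0.6890 mol
n(H2O) = 11.90 / 24.5 = 0.4857 mol
n/ν for CO = 0.6890/1 = 0.6890
n/ν for H2O = 0.4857/1 = 0.4857
Smallest n/ν is H2O → limiting reagent.
theoretical n(CO2) = (1/1) × 0.4857 = 0.4857 mol → 21.38 g
% yield = 8.88 / 21.38 × 100 = 41.53 %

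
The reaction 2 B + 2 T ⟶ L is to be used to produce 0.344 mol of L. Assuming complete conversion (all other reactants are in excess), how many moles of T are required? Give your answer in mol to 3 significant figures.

0.688 mol

n(L) = 0.3440 mol
n(T) = (2/1) × 0.3440 = 0.6880 mol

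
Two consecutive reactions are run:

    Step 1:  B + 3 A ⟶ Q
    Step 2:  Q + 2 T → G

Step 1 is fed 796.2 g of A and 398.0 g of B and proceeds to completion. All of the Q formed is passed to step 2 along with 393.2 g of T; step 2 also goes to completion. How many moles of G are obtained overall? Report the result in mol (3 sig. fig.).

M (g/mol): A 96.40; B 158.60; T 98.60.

Step 1:
n(A) = 796.2 / 96.40 = 8.259 mol
n(B) = 398.0 / 158.60 = 2.509 mol
n/ν for A = 8.259/3 = 2.753
n/ν for B = 2.509/1 = 2.509
Smallest n/ν is B → limiting reagent.
n(Q) produced = (1/1) × 2.509 = 2.509 mol
Step 2:
n(Q) available = 2.509 mol
n(T) = 393.2 / 98.60 = 3.988 mol
n/ν for Q = 2.509/1 = 2.509
n/ν for T = 3.988/2 = 1.994
Smallest n/ν is T → limiting reagent.
n(G) = (1/2) × 3.988 = 1.994 mol

1.99 mol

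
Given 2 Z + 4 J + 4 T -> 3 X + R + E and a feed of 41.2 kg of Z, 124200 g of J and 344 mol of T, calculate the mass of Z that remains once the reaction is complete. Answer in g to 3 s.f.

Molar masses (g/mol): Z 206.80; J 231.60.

n(Z) = 41.20×1000 / 206.80 = 199.2 mol
n(J) = 124200 / 231.60 = 536.3 mol
n(T) = 344.0 mol
n/ν for Z = 199.2/2 = 99.60
n/ν for J = 536.3/4 = 134.1
n/ν for T = 344.0/4 = 86.00
Smallest n/ν is T → limiting reagent.
Z consumed = (2/4) × 344.0 = 172.0 mol
Z remaining = 199.2 − 172.0 = 27.20 mol
mass = 27.20 × 206.80 = 5625 g

5630 g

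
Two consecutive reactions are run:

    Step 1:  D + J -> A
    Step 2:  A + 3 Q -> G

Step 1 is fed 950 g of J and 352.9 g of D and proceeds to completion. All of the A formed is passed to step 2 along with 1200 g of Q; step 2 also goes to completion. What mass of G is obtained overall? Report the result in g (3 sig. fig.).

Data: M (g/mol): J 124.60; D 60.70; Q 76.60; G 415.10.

2170 g

Step 1:
n(J) = 950.0 / 124.60 = 7.624 mol
n(D) = 352.9 / 60.70 = 5.814 mol
n/ν for J = 7.624/1 = 7.624
n/ν for D = 5.814/1 = 5.814
Smallest n/ν is D → limiting reagent.
n(A) produced = (1/1) × 5.814 = 5.814 mol
Step 2:
n(A) available = 5.814 mol
n(Q) = 1200 / 76.60 = 15.67 mol
n/ν for A = 5.814/1 = 5.814
n/ν for Q = 15.67/3 = 5.223
Smallest n/ν is Q → limiting reagent.
n(G) = (1/3) × 15.67 = 5.223 mol
mass = 5.223 × 415.10 = 2168 g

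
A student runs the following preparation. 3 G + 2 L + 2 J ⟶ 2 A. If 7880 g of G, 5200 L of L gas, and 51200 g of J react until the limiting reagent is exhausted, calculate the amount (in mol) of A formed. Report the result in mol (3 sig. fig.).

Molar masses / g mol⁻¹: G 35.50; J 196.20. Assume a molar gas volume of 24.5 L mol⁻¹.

n(G) = 7880 / 35.50 = 222.0 mol
n(L) = 5200 / 24.5 = 212.2 mol
n(J) = 51200 / 196.20 = 261.0 mol
n/ν for G = 222.0/3 = 74.00
n/ν for L = 212.2/2 = 106.1
n/ν for J = 261.0/2 = 130.5
Smallest n/ν is G → limiting reagent.
n(A) = (2/3) × 222.0 = 148.0 mol

148 mol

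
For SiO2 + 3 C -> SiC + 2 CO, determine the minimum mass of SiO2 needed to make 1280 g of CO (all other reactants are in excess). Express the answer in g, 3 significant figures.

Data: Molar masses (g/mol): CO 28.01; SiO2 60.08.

n(CO) = 1280 / 28.01 = 45.70 mol
n(SiO2) = (1/2) × 45.70 = 22.85 mol
mass = 22.85 × 60.08 = 1373 g

1370 g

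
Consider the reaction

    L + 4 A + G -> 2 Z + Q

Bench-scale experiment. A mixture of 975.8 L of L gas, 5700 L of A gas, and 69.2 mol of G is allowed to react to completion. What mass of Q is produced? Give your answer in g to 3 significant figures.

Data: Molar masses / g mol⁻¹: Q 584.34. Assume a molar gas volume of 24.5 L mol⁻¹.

n(L) = 975.8 / 24.5 = 39.83 mol
n(A) = 5700 / 24.5 = 232.7 mol
n(G) = 69.20 mol
n/ν for L = 39.83/1 = 39.83
n/ν for A = 232.7/4 = 58.18
n/ν for G = 69.20/1 = 69.20
Smallest n/ν is L → limiting reagent.
n(Q) = (1/1) × 39.83 = 39.83 mol
mass = 39.83 × 584.34 = 23270 g

23300 g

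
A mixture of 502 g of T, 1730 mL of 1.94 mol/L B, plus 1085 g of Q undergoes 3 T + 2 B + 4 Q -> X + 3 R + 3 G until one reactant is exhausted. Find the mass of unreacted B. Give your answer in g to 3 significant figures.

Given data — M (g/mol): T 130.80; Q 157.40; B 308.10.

n(T) = 502.0 / 130.80 = 3.838 mol
n(B) = 1.94 × 1730/1000 = 3.356 mol
n(Q) = 1085 / 157.40 = 6.893 mol
n/ν for T = 3.838/3 = 1.279
n/ν for B = 3.356/2 = 1.678
n/ν for Q = 6.893/4 = 1.723
Smallest n/ν is T → limiting reagent.
B consumed = (2/3) × 3.838 = 2.559 mol
B remaining = 3.356 − 2.559 = 0.7970 mol
mass = 0.7970 × 308.10 = 245.6 g

246 g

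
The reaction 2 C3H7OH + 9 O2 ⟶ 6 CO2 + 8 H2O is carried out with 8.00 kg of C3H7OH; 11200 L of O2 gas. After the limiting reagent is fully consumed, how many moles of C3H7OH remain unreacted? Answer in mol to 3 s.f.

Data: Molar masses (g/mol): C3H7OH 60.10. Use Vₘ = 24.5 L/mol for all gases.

31.5 mol

n(C3H7OH) = 8.000×1000 / 60.10 = 133.1 mol
n(O2) = 11200 / 24.5 = 457.1 mol
n/ν for C3H7OH = 133.1/2 = 66.55
n/ν for O2 = 457.1/9 = 50.79
Smallest n/ν is O2 → limiting reagent.
C3H7OH consumed = (2/9) × 457.1 = 101.6 mol
C3H7OH remaining = 133.1 − 101.6 = 31.50 mol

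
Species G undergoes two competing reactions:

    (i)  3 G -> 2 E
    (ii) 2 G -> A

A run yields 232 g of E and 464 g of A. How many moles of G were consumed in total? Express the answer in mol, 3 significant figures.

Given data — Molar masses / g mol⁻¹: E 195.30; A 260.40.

n(E) = 232 / 195.30 = 1.188 mol
n(A) = 464 / 260.40 = 1.782 mol
n(G) via (i) = (3/2)×1.188 = 1.782 mol
n(G) via (ii) = (2/1)×1.782 = 3.564 mol
total n(G) = 1.782 + 3.564 = 5.346 mol

5.35 mol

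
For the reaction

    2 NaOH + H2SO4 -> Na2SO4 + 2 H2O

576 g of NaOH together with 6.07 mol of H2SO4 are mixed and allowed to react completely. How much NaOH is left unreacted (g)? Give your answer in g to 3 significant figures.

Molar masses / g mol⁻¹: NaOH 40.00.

90.4 g

n(NaOH) = 576.0 / 40.00 = 14.40 mol
n(H2SO4) = 6.070 mol
n/ν → NaOH: 7.200, H2SO4: 6.070; H2SO4 is limiting.
NaOH consumed = (2/1) × 6.070 = 12.14 mol
NaOH remaining = 14.40 − 12.14 = 2.260 mol
mass = 2.260 × 40.00 = 90.40 g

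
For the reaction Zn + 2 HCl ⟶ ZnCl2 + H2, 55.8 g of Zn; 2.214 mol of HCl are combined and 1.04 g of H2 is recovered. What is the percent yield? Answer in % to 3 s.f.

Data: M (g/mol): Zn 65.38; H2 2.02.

n(Zn) = 55.80 / 65.38 = 0.8535 mol
n(HCl) = 2.214 mol
n/ν → Zn: 0.8535, HCl: 1.107; Zn is limiting.
theoretical n(H2) = (1/1) × 0.8535 = 0.8535 mol → 1.724 g
% yield = 1.04 / 1.724 × 100 = 60.32 %

60.3 %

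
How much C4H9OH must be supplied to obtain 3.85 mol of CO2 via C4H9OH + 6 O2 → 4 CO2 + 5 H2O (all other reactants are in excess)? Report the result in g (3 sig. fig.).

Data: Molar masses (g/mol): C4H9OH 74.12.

n(CO2) = 3.850 mol
n(C4H9OH) = (1/4) × 3.850 = 0.9625 mol
mass = 0.9625 × 74.12 = 71.34 g

71.3 g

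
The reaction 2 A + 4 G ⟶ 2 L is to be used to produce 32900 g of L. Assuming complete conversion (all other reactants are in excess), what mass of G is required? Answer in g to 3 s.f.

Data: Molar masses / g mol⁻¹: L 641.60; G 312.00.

n(L) = 32900 / 641.60 = 51.28 mol
n(G) = (4/2) × 51.28 = 102.6 mol
mass = 102.6 × 312.00 = 32010 g

32000 g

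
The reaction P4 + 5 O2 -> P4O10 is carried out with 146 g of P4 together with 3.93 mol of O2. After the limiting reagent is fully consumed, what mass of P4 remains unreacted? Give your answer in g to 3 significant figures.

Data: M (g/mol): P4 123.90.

n(P4) = 146.0 / 123.90 = 1.178 mol
n(O2) = 3.930 mol
n/ν for P4 = 1.178/1 = 1.178
n/ν for O2 = 3.930/5 = 0.7860
Smallest n/ν is O2 → limiting reagent.
P4 consumed = (1/5) × 3.930 = 0.7860 mol
P4 remaining = 1.178 − 0.7860 = 0.3920 mol
mass = 0.3920 × 123.90 = 48.57 g

48.6 g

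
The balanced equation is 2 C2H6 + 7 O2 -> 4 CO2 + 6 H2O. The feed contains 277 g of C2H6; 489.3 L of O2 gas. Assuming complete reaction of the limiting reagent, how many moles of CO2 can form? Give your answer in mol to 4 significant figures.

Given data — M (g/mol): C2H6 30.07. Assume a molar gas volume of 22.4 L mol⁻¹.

12.48 mol

n(C2H6) = 277.0 / 30.07 = 9.212 mol
n(O2) = 489.3 / 22.4 = 21.84 mol
n/ν → C2H6: 4.606, O2: 3.120; O2 is limiting.
n(CO2) = (4/7) × 21.84 = 12.48 mol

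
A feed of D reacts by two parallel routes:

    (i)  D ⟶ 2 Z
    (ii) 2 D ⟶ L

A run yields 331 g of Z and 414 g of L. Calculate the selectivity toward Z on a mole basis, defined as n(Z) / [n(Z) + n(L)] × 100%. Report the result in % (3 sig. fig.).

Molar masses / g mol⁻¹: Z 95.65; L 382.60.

n(Z) = 331 / 95.65 = 3.461 mol
n(L) = 414 / 382.60 = 1.082 mol
selectivity = 3.461/(3.461+1.082) × 100 = 76.18 %

76.2 %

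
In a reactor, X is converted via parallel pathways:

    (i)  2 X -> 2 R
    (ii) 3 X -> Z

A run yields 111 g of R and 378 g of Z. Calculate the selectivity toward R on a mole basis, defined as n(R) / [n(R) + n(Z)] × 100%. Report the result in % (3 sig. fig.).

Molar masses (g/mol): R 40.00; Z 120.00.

n(R) = 111 / 40.00 = 2.775 mol
n(Z) = 378 / 120.00 = 3.150 mol
selectivity = 2.775/(2.775+3.150) × 100 = 46.84 %

46.8 %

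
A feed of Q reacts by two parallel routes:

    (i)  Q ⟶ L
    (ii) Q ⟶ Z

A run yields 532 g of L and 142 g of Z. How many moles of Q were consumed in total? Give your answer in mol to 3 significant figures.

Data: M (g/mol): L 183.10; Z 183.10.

3.68 mol

n(L) = 532 / 183.10 = 2.906 mol
n(Z) = 142 / 183.10 = 0.7755 mol
n(Q) via (i) = (1/1)×2.906 = 2.906 mol
n(Q) via (ii) = (1/1)×0.7755 = 0.7755 mol
total n(Q) = 2.906 + 0.7755 = 3.682 mol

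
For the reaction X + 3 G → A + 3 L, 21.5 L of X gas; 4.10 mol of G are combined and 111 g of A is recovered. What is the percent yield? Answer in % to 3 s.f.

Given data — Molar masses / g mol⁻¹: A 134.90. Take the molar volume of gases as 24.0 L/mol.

n(X) = 21.50 / 24.0 = 0.8958 mol
n(G) = 4.100 mol
n/ν for X = 0.8958/1 = 0.8958
n/ν for G = 4.100/3 = 1.367
Smallest n/ν is X → limiting reagent.
theoretical n(A) = (1/1) × 0.8958 = 0.8958 mol → 120.8 g
% yield = 111 / 120.8 × 100 = 91.89 %

91.9 %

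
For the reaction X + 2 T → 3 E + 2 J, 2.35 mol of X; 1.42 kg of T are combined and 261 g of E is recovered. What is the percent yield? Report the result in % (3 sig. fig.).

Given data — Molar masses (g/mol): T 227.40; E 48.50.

n(X) = 2.350 mol
n(T) = 1.420×1000 / 227.40 = 6.245 mol
n/ν for X = 2.350/1 = 2.350
n/ν for T = 6.245/2 = 3.123
Smallest n/ν is X → limiting reagent.
theoretical n(E) = (3/1) × 2.350 = 7.050 mol → 341.9 g
% yield = 261 / 341.9 × 100 = 76.34 %

76.3 %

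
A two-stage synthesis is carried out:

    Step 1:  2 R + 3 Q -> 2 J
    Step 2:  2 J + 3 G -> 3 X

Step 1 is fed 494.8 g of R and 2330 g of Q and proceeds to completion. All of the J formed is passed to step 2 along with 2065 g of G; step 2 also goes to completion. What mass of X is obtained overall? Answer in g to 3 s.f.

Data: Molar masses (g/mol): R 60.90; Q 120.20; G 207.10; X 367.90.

3670 g

Step 1:
n(R) = 494.8 / 60.90 = 8.125 mol
n(Q) = 2330 / 120.20 = 19.38 mol
n/ν → R: 4.063, Q: 6.460; R is limiting.
n(J) produced = (2/2) × 8.125 = 8.125 mol
Step 2:
n(J) available = 8.125 mol
n(G) = 2065 / 207.10 = 9.971 mol
n/ν → J: 4.063, G: 3.324; G is limiting.
n(X) = (3/3) × 9.971 = 9.971 mol
mass = 9.971 × 367.90 = 3668 g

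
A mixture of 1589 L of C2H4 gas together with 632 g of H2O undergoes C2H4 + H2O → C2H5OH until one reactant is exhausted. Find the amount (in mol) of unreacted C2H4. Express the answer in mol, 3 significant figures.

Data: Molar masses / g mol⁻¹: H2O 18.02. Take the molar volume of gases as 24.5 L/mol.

n(C2H4) = 1589 / 24.5 = 64.86 mol
n(H2O) = 632.0 / 18.02 = 35.07 mol
n/ν → C2H4: 64.86, H2O: 35.07; H2O is limiting.
C2H4 consumed = (1/1) × 35.07 = 35.07 mol
C2H4 remaining = 64.86 − 35.07 = 29.79 mol

29.8 mol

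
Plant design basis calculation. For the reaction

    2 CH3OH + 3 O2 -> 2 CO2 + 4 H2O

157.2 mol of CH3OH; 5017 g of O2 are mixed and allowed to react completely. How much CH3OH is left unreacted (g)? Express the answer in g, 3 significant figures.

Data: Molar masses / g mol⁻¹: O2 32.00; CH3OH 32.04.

n(CH3OH) = 157.2 mol
n(O2) = 5017 / 32.00 = 156.8 mol
n/ν for CH3OH = 157.2/2 = 78.60
n/ν for O2 = 156.8/3 = 52.27
Smallest n/ν is O2 → limiting reagent.
CH3OH consumed = (2/3) × 156.8 = 104.5 mol
CH3OH remaining = 157.2 − 104.5 = 52.70 mol
mass = 52.70 × 32.04 = 1689 g

1690 g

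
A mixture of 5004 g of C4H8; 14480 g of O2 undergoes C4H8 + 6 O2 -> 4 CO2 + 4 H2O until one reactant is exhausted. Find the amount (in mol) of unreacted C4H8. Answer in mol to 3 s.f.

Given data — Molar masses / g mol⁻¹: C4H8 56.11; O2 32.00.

13.8 mol

n(C4H8) = 5004 / 56.11 = 89.18 mol
n(O2) = 14480 / 32.00 = 452.5 mol
n/ν for C4H8 = 89.18/1 = 89.18
n/ν for O2 = 452.5/6 = 75.42
Smallest n/ν is O2 → limiting reagent.
C4H8 consumed = (1/6) × 452.5 = 75.42 mol
C4H8 remaining = 89.18 − 75.42 = 13.76 mol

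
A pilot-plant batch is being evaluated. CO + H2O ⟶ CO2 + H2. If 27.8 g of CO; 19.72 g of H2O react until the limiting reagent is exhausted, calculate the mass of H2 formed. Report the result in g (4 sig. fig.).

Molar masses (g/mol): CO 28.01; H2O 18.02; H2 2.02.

n(CO) = 27.80 / 28.01 = 0.9925 mol
n(H2O) = 19.72 / 18.02 = 1.094 mol
n/ν for CO = 0.9925/1 = 0.9925
n/ν for H2O = 1.094/1 = 1.094
Smallest n/ν is CO → limiting reagent.
n(H2) = (1/1) × 0.9925 = 0.9925 mol
mass = 0.9925 × 2.02 = 2.005 g

2.005 g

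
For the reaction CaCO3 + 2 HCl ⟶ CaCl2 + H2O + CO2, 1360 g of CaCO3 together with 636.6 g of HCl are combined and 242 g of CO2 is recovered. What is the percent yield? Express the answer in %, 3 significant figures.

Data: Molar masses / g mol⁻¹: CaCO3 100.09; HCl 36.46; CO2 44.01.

63.0 %

n(CaCO3) = 1360 / 100.09 = 13.59 mol
n(HCl) = 636.6 / 36.46 = 17.46 mol
n/ν for CaCO3 = 13.59/1 = 13.59
n/ν for HCl = 17.46/2 = 8.730
Smallest n/ν is HCl → limiting reagent.
theoretical n(CO2) = (1/2) × 17.46 = 8.730 mol → 384.2 g
% yield = 242 / 384.2 × 100 = 62.99 %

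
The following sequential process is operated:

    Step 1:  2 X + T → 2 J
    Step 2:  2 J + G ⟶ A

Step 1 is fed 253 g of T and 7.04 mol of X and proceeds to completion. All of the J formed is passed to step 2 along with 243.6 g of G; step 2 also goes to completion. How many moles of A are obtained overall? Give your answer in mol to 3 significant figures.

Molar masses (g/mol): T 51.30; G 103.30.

Step 1:
n(T) = 253.0 / 51.30 = 4.932 mol
n(X) = 7.040 mol
n/ν for T = 4.932/1 = 4.932
n/ν for X = 7.040/2 = 3.520
Smallest n/ν is X → limiting reagent.
n(J) produced = (2/2) × 7.040 = 7.040 mol
Step 2:
n(J) available = 7.040 mol
n(G) = 243.6 / 103.30 = 2.358 mol
n/ν for J = 7.040/2 = 3.520
n/ν for G = 2.358/1 = 2.358
Smallest n/ν is G → limiting reagent.
n(A) = (1/1) × 2.358 = 2.358 mol

2.36 mol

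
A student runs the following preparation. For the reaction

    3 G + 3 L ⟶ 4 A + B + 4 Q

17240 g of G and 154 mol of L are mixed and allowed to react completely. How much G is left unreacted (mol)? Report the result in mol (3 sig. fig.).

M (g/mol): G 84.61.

49.8 mol

n(G) = 17240 / 84.61 = 203.8 mol
n(L) = 154.0 mol
n/ν for G = 203.8/3 = 67.93
n/ν for L = 154.0/3 = 51.33
Smallest n/ν is L → limiting reagent.
G consumed = (3/3) × 154.0 = 154.0 mol
G remaining = 203.8 − 154.0 = 49.80 mol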